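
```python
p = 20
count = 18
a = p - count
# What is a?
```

Trace:
`p = 20` → p = 20
`count = 18` → count = 18
`a = p - count` → a = 2
So a = 2

Answer: 2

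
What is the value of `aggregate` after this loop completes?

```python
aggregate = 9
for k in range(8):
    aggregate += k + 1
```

Start at 9, add 1 to 8 = 45
`aggregate` takes the values: 9 → 10 → 12 → 15 → 19 → 24 → 30 → 37 → 45

Answer: 45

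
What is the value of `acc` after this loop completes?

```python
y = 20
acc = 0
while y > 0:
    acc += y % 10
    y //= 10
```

Sum digits of 20
`acc` takes the values: 0 → 2

Answer: 2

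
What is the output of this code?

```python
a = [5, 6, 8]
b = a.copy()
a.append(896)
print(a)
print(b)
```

Key concept: list.copy() creates independent copy.
Step by step:
`a = [5, 6, 8]` → a = [5, 6, 8]
`b = a.copy()` → b = [5, 6, 8]
`a.append(896)` → a = [5, 6, 8, 896]
`print(a)` → prints [5, 6, 8, 896]
`print(b)` → prints [5, 6, 8]

Answer:
[5, 6, 8, 896]
[5, 6, 8]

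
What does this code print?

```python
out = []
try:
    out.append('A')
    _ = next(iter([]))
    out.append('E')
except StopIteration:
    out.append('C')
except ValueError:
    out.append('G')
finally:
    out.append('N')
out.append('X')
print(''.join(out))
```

Execution trace: 'A' (try body) → 'C' (except StopIteration) → 'N' (finally) → 'X' (after the try/except). Output: ACNX

Answer: ACNX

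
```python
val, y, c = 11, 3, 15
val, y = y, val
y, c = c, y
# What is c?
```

Trace:
`val, y, c = 11, 3, 15` → val = 11; y = 3; c = 15
`val, y = y, val` → val = 3; y = 11
`y, c = c, y` → y = 15; c = 11
So c = 11

Answer: 11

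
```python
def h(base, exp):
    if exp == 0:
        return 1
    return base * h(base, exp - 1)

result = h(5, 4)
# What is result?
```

h(5, 4) = 5 * 5 * 5 * 5 = 625

Answer: 625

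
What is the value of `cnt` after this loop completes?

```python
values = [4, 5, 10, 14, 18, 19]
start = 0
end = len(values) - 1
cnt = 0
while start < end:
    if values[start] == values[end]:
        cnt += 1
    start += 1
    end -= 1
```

Count matching pairs from ends
`cnt` takes the values: 0

Answer: 0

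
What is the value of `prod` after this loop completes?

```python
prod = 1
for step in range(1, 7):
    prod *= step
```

6! = 720
`prod` takes the values: 1 → 2 → 6 → 24 → 120 → 720

Answer: 720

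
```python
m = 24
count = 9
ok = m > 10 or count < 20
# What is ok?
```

Trace:
`m = 24` → m = 24
`count = 9` → count = 9
`ok = m > 10 or count < 20` → ok = True
So ok = True

Answer: True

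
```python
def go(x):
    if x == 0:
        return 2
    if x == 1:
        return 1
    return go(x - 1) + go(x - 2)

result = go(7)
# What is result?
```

Build up from base cases: go(0)=2, go(1)=1, go(2)=3, go(3)=4, go(4)=7, go(5)=11, go(6)=18, ..., go(7)=29

Answer: 29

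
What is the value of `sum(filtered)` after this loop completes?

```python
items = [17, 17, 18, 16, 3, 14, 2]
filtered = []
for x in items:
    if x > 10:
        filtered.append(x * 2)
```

Sum of doubled values > 10
`filtered` takes the values: [] → [34] → [34, 34] → [34, 34, 36] → [34, 34, 36, 32] → [34, 34, 36, 32, 28]
So `sum(filtered)` = 164

Answer: 164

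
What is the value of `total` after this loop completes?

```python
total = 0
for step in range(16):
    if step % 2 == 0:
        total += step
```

Sum of even numbers 0 to 15
`total` takes the values: 0 → 2 → 6 → 12 → 20 → 30 → 42 → 56

Answer: 56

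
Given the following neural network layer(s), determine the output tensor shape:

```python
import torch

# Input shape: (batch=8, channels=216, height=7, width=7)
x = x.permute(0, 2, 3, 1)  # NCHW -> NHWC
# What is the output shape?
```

Input: (8, 216, 7, 7) -> Output: (8, 7, 7, 216)

Answer: (8, 7, 7, 216)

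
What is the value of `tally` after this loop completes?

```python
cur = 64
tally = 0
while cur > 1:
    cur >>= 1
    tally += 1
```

Count right shifts until 1
`tally` takes the values: 0 → 1 → 2 → 3 → 4 → 5 → 6

Answer: 6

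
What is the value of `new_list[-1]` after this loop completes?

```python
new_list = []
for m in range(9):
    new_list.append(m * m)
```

Last element of squares 0 to 8
`new_list` takes the values: [] → [0] → [0, 1] → [0, 1, 4] → [0, 1, 4, 9] → [0, 1, 4, 9, 16] → [0, 1, 4, 9, 16, 25] → [0, 1, 4, 9, 16, 25, 36] → [0, 1, 4, 9, 16, 25, 36, 49] → [0, 1, 4, 9, 16, 25, 36, 49, 64]
So `new_list[-1]` = 64

Answer: 64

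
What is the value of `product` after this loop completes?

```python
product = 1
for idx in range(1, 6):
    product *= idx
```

5! = 120
`product` takes the values: 1 → 2 → 6 → 24 → 120

Answer: 120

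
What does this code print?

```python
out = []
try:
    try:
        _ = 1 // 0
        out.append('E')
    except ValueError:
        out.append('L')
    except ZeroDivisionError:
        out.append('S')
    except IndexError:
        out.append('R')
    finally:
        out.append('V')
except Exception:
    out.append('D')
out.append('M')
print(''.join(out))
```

Execution trace: 'S' (inner except ZeroDivisionError) → 'V' (inner finally) → 'M' (after the try/except). Output: SVM

Answer: SVM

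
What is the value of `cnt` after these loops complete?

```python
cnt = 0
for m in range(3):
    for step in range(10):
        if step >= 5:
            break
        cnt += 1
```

Inner breaks at 5, outer runs 3 times
`cnt` takes the values: 0 → 1 → 2 → 3 → 4 → 5 → 6 → 7 → 8 → 9 → 10 → 11 → 12 → 13 → 14 → 15

Answer: 15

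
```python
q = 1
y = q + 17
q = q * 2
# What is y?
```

Trace:
`q = 1` → q = 1
`y = q + 17` → y = 18
`q = q * 2` → q = 2
So y = 18

Answer: 18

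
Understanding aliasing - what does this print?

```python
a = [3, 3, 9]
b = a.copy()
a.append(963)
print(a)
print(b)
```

Key concept: list.copy() creates independent copy.
Step by step:
`a = [3, 3, 9]` → a = [3, 3, 9]
`b = a.copy()` → b = [3, 3, 9]
`a.append(963)` → a = [3, 3, 9, 963]
`print(a)` → prints [3, 3, 9, 963]
`print(b)` → prints [3, 3, 9]

Answer:
[3, 3, 9, 963]
[3, 3, 9]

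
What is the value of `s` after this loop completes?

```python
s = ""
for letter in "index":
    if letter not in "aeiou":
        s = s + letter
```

Remove vowels from 'index'
`s` takes the values: "" → "n" → "nd" → "ndx"

Answer: "ndx"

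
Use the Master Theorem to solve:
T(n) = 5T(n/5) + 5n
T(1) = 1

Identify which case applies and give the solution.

a=5, b=5, f(n)=5n. log_5(5) = 1. Since c=1 = 1, Case 2 applies: T(n) = Θ(n^log_b(a) · log n) = O(n log n).

Answer: O(n log n) - Case 2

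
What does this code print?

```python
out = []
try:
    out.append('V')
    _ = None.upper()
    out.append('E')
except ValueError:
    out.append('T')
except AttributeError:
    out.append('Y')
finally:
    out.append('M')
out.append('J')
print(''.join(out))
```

Execution trace: 'V' (try body) → 'Y' (except AttributeError) → 'M' (finally) → 'J' (after the try/except). Output: VYMJ

Answer: VYMJ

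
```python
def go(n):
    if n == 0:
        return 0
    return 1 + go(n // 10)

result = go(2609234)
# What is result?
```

Count of digits of 2609234: 7

Answer: 7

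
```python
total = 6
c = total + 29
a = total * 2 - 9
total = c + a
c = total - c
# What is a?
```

Trace:
`total = 6` → total = 6
`c = total + 29` → c = 35
`a = total * 2 - 9` → a = 3
`total = c + a` → total = 38
`c = total - c` → c = 3
So a = 3

Answer: 3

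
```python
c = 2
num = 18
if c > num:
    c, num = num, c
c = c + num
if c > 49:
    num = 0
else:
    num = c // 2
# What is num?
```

Trace:
`c = 2` → c = 2
`num = 18` → num = 18
`if c > num: ...` → c > num is False → no variable changes
`c = c + num` → c = 20
`if c > 49: ...` → c > 49 is False, take else branch → num = 10
So num = 10

Answer: 10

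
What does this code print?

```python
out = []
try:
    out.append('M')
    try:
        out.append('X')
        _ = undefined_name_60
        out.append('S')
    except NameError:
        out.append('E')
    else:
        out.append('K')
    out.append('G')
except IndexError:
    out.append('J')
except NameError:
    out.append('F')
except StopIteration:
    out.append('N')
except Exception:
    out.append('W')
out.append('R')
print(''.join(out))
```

Execution trace: 'M' (try body) → 'X' (inner try body) → 'E' (inner except NameError) → 'G' (try body, no exception) → 'R' (after the try/except). Output: MXEGR

Answer: MXEGR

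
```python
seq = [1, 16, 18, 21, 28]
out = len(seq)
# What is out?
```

Trace:
`seq = [1, 16, 18, 21, 28]` → seq = [1, 16, 18, 21, 28]
`out = len(seq)` → out = 5
So out = 5

Answer: 5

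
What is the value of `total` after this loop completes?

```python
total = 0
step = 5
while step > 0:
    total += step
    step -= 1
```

Sum 5 down to 1
`total` takes the values: 0 → 5 → 9 → 12 → 14 → 15

Answer: 15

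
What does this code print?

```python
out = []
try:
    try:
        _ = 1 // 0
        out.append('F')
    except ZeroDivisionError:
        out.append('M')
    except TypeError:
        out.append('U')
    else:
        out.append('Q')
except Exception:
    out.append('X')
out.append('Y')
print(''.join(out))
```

Execution trace: 'M' (inner except ZeroDivisionError) → 'Y' (after the try/except). Output: MY

Answer: MY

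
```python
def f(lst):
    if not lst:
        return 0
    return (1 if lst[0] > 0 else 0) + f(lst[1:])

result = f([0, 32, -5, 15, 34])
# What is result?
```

Count of positive elements in [0, 32, -5, 15, 34] = 3

Answer: 3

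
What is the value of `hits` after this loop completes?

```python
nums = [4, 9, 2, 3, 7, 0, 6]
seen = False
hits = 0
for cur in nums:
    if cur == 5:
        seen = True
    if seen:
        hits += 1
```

Count elements after first 5 in [4, 9, 2, 3, 7, 0, 6]
`hits` takes the values: 0

Answer: 0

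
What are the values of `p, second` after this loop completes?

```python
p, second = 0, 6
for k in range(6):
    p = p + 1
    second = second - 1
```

p goes 0→6, second goes 6→0
`p, second` takes the values: (0, 6) → (1, 6) → (1, 5) → (2, 5) → (2, 4) → (3, 4) → (3, 3) → (4, 3) → (4, 2) → (5, 2) → (5, 1) → (6, 1) → (6, 0)

Answer: 6, 0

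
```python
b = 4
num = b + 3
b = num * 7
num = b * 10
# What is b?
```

Trace:
`b = 4` → b = 4
`num = b + 3` → num = 7
`b = num * 7` → b = 49
`num = b * 10` → num = 490
So b = 49

Answer: 49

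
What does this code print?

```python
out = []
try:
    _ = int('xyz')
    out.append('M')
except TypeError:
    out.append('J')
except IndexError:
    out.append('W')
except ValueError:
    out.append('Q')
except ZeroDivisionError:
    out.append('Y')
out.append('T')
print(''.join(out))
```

Execution trace: 'Q' (except ValueError) → 'T' (after the try/except). Output: QT

Answer: QT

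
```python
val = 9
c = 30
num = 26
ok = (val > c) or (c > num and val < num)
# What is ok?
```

Trace:
`val = 9` → val = 9
`c = 30` → c = 30
`num = 26` → num = 26
`ok = (val > c) or (c > num and val < num)` → ok = True
So ok = True

Answer: True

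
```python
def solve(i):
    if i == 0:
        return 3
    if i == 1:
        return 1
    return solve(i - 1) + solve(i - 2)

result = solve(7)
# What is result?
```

Build up from base cases: solve(0)=3, solve(1)=1, solve(2)=4, solve(3)=5, solve(4)=9, solve(5)=14, solve(6)=23, ..., solve(7)=37

Answer: 37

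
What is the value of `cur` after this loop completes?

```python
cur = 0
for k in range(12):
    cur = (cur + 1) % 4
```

Increment mod 4, 12 times = 0
`cur` takes the values: 0 → 1 → 2 → 3 → 0 → 1 → 2 → 3 → 0 → 1 → 2 → 3 → 0

Answer: 0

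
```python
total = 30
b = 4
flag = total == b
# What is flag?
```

Trace:
`total = 30` → total = 30
`b = 4` → b = 4
`flag = total == b` → flag = False
So flag = False

Answer: False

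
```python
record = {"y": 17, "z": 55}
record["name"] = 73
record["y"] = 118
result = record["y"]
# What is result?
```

Trace:
`record = {"y": 17, "z": 55}` → record = {'y': 17, 'z': 55}
`record["name"] = 73` → record = {'y': 17, 'z': 55, 'name': 73}
`record["y"] = 118` → record = {'y': 118, 'z': 55, 'name': 73}
`result = record["y"]` → result = 118
So result = 118

Answer: 118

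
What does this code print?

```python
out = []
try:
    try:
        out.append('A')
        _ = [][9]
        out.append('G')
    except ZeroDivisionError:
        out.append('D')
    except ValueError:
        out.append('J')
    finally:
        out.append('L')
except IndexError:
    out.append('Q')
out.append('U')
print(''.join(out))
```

Execution trace: 'A' (try body) → 'L' (finally) → 'Q' (outer except IndexError) → 'U' (after the try/except). Output: ALQU

Answer: ALQU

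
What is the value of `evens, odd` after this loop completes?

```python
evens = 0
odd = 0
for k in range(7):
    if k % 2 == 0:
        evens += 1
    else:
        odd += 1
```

Count evens and odds in range(7)
`evens, odd` takes the values: (0, 0) → (1, 0) → (1, 1) → (2, 1) → (2, 2) → (3, 2) → (3, 3) → (4, 3)

Answer: 4, 3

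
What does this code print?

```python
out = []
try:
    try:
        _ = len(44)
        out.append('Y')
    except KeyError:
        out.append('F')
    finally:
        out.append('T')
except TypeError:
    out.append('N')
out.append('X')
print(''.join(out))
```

Execution trace: 'T' (inner finally) → 'N' (outer except TypeError) → 'X' (after the try/except). Output: TNX

Answer: TNX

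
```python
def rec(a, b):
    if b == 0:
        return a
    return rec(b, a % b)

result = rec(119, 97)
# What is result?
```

rec(119, 97) -> rec(97, 22) -> rec(22, 9) -> rec(9, 4) -> rec(4, 1) -> rec(1, 0) -> 1

Answer: 1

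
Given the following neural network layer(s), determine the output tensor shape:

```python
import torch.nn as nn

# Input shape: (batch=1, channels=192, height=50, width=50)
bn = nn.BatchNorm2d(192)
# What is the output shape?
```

Input: (1, 192, 50, 50) -> Output: (1, 192, 50, 50)

Answer: (1, 192, 50, 50)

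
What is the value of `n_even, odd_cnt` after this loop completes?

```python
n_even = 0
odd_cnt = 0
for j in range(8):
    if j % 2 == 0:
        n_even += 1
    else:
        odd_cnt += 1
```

Count evens and odds in range(8)
`n_even, odd_cnt` takes the values: (0, 0) → (1, 0) → (1, 1) → (2, 1) → (2, 2) → (3, 2) → (3, 3) → (4, 3) → (4, 4)

Answer: 4, 4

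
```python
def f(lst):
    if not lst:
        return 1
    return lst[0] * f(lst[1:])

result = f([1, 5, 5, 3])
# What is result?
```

Product over [1, 5, 5, 3] = 1 * 5 * 5 * 3 = 75

Answer: 75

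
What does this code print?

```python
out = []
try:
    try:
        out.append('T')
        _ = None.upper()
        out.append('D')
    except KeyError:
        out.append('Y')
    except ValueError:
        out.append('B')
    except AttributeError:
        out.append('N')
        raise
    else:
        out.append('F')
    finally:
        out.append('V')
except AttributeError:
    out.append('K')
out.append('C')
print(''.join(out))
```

Execution trace: 'T' (inner try body) → 'N' (inner except AttributeError) → 'V' (inner finally) → 'K' (outer except AttributeError) → 'C' (after the try/except). Output: TNVKC

Answer: TNVKC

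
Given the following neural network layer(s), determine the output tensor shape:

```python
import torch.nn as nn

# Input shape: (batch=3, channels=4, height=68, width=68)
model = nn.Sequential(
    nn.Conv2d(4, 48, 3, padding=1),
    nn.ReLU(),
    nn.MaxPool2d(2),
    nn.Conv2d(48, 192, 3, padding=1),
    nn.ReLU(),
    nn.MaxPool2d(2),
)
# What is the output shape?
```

Input: (3, 4, 68, 68) -> after first Conv2d: (3, 48, 68, 68) -> after first MaxPool2d: (3, 48, 34, 34) -> after second Conv2d: (3, 192, 34, 34) -> Output: (3, 192, 17, 17)

Answer: (3, 192, 17, 17)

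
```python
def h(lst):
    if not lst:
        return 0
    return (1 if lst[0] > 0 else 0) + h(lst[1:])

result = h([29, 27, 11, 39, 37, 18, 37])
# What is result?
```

Count of positive elements in [29, 27, 11, 39, 37, 18, 37] = 7

Answer: 7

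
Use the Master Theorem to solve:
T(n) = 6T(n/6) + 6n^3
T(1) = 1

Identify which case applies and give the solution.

a=6, b=6, f(n)=6n^3. log_6(6) = 1. Since c=3 > 1 and the regularity condition holds (6(n/6)^3 = (6/6^3)n^3 with 6/6^3 < 1), Case 3 applies: T(n) = Θ(f(n)) = O(n^3).

Answer: O(n^3) - Case 3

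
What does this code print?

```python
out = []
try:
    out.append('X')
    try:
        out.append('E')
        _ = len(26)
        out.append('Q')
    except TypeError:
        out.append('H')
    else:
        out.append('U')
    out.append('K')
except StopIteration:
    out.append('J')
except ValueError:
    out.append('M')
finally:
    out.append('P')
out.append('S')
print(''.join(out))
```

Execution trace: 'X' (try body) → 'E' (inner try body) → 'H' (inner except TypeError) → 'K' (try body, no exception) → 'P' (finally) → 'S' (after the try/except). Output: XEHKPS

Answer: XEHKPS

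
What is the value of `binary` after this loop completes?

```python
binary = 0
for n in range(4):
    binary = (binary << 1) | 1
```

Build 4 consecutive 1-bits: 0b1111
`binary` takes the values: 0 → 1 → 3 → 7 → 15

Answer: 15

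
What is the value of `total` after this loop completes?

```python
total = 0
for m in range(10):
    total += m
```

Sum of 0 to 9 = 45
`total` takes the values: 0 → 1 → 3 → 6 → 10 → 15 → 21 → 28 → 36 → 45

Answer: 45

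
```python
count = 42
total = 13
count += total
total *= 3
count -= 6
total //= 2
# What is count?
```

Trace:
`count = 42` → count = 42
`total = 13` → total = 13
`count += total` → count = 55
`total *= 3` → total = 39
`count -= 6` → count = 49
`total //= 2` → total = 19
So count = 49

Answer: 49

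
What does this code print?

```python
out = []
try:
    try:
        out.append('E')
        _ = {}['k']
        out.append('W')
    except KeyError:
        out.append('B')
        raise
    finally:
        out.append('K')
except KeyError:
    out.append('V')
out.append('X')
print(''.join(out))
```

Execution trace: 'E' (try body) → 'B' (except KeyError) → 'K' (finally) → 'V' (outer except KeyError) → 'X' (after the try/except). Output: EBKVX

Answer: EBKVX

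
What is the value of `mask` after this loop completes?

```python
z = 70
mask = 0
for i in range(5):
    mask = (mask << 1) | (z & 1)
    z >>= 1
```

Reverse lowest 5 bits of 70
`mask` takes the values: 0 → 1 → 3 → 6 → 12

Answer: 12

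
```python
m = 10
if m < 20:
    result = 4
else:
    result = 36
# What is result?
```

Trace:
`m = 10` → m = 10
`if m < 20: ...` → m < 20 is True → result = 4
So result = 4

Answer: 4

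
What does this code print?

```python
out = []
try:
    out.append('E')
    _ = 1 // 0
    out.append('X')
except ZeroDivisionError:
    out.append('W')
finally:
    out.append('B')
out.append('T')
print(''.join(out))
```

Execution trace: 'E' (try body) → 'W' (except ZeroDivisionError) → 'B' (finally) → 'T' (after the try/except). Output: EWBT

Answer: EWBT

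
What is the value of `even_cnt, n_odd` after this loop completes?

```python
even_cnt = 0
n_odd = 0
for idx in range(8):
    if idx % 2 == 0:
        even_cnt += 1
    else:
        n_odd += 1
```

Count evens and odds in range(8)
`even_cnt, n_odd` takes the values: (0, 0) → (1, 0) → (1, 1) → (2, 1) → (2, 2) → (3, 2) → (3, 3) → (4, 3) → (4, 4)

Answer: 4, 4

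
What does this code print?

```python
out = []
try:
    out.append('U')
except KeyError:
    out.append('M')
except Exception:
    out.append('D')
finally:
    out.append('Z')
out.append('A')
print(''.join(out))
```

Execution trace: 'U' (try body, no exception) → 'Z' (finally) → 'A' (after the try/except). Output: UZA

Answer: UZA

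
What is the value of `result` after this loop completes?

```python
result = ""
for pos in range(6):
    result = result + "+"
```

Repeat '+' 6 times
`result` takes the values: "" → "+" → "++" → "+++" → "++++" → "+++++" → "++++++"

Answer: "++++++"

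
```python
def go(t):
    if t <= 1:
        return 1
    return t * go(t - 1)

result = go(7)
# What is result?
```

go(7) = 7 * 6 * 5 * 4 * 3 * 2 * 1 = 5040

Answer: 5040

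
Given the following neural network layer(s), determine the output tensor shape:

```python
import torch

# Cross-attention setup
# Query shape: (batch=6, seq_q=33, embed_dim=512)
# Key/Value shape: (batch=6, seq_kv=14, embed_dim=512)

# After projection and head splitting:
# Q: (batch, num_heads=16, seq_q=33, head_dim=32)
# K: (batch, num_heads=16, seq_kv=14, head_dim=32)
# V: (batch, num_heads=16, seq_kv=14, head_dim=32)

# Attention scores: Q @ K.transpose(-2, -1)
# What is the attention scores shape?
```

Input: (6, 33, 512) -> Output: (6, 16, 33, 14)

Answer: (6, 16, 33, 14)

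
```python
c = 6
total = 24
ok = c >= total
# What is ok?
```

Trace:
`c = 6` → c = 6
`total = 24` → total = 24
`ok = c >= total` → ok = False
So ok = False

Answer: False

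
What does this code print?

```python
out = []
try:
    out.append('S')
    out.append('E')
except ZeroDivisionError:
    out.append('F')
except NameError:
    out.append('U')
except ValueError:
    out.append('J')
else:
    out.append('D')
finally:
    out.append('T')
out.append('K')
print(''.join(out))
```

Execution trace: 'S' (try body) → 'E' (try body, no exception) → 'D' (else) → 'T' (finally) → 'K' (after the try/except). Output: SEDTK

Answer: SEDTK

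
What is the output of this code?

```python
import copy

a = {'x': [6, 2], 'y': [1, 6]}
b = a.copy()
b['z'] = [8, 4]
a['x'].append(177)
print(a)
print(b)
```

Key concept: shallow copy of dict with mutable values.
Step by step:
`a = {'x': [6, 2], 'y': [1, 6]}` → a = {'x': [6, 2], 'y': [1, 6]}
`b = a.copy()` → b = {'x': [6, 2], 'y': [1, 6]}
`b['z'] = [8, 4]` → b = {'x': [6, 2], 'y': [1, 6], 'z': [8, 4]}
`a['x'].append(177)` → a = {'x': [6, 2, 177], 'y': [1, 6]}; b = {'x': [6, 2, 177], 'y': [1, 6], 'z': [8, 4]}
`print(a)` → prints {'x': [6, 2, 177], 'y': [1, 6]}
`print(b)` → prints {'x': [6, 2, 177], 'y': [1, 6], 'z': [8, 4]}

Answer:
{'x': [6, 2, 177], 'y': [1, 6]}
{'x': [6, 2, 177], 'y': [1, 6], 'z': [8, 4]}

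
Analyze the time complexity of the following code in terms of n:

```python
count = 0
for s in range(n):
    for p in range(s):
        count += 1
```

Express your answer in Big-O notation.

Each loop level contributes: n × n. Multiplying the contributions gives O(n^2).

Answer: O(n^2)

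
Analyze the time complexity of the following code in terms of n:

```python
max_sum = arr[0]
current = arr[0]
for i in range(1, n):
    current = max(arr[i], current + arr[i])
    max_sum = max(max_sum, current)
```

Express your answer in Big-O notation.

This is Kadane's algorithm for maximum subarray. Time complexity: O(n).

Answer: O(n)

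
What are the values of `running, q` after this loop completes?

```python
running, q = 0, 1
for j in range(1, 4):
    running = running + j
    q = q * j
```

Sum and factorial of 1 to 3
`running, q` takes the values: (0, 1) → (1, 1) → (3, 1) → (3, 2) → (6, 2) → (6, 6)

Answer: 6, 6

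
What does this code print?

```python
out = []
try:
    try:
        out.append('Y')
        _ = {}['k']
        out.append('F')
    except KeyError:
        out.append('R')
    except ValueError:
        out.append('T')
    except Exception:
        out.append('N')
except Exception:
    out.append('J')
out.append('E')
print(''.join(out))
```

Execution trace: 'Y' (inner try body) → 'R' (inner except KeyError) → 'E' (after the try/except). Output: YRE

Answer: YRE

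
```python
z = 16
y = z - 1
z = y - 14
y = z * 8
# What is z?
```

Trace:
`z = 16` → z = 16
`y = z - 1` → y = 15
`z = y - 14` → z = 1
`y = z * 8` → y = 8
So z = 1

Answer: 1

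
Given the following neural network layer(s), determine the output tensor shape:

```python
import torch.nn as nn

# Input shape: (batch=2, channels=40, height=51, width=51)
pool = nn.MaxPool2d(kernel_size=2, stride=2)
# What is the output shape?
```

Input: (2, 40, 51, 51) -> Output: (2, 40, 25, 25)

Answer: (2, 40, 25, 25)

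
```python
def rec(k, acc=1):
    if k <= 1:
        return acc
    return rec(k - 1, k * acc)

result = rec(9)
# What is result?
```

Accumulator trace (n, acc): (9, 1) -> (8, 9) -> (7, 72) -> (6, 504) -> (5, 3024) -> (4, 15120) -> (3, 60480) -> (2, 181440) -> (1, 362880) -> return 362880

Answer: 362880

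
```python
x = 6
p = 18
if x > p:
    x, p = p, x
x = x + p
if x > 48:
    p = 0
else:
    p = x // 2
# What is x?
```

Trace:
`x = 6` → x = 6
`p = 18` → p = 18
`if x > p: ...` → x > p is False → no variable changes
`x = x + p` → x = 24
`if x > 48: ...` → x > 48 is False, take else branch → p = 12
So x = 24

Answer: 24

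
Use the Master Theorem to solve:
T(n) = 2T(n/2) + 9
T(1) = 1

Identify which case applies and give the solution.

a=2, b=2, f(n)=9. log_2(2) = 1. Since c=0 < 1, Case 1 applies: T(n) = Θ(n^log_b(a)) = O(n).

Answer: O(n) - Case 1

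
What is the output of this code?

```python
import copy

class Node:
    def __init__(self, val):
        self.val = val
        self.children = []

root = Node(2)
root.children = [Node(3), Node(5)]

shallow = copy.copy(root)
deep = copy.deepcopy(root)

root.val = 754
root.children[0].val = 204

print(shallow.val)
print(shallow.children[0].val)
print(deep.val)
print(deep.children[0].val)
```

Key concept: deep copy with custom objects.
Step by step:
`root = Node(2)` → root = Node(val=2, children=[])
`root.children = [Node(3), Node(5)]` → root = Node(val=2, children=[Node(val=3, children=[]), Node(val=5, children=[])])
`shallow = copy.copy(root)` → shallow = Node(val=2, children=[Node(val=3, children=[]), Node(val=5, children=[])])
`deep = copy.deepcopy(root)` → deep = Node(val=2, children=[Node(val=3, children=[]), Node(val=5, children=[])])
`root.val = 754` → root = Node(val=754, children=[Node(val=3, children=[]), Node(val=5, children=[])])
`root.children[0].val = 204` → root = Node(val=754, children=[Node(val=204, children=[]), Node(val=5, children=[])]); shallow = Node(val=2, children=[Node(val=204, children=[]), Node(val=5, children=[])])
`print(shallow.val)` → prints 2
`print(shallow.children[0].val)` → prints 204
`print(deep.val)` → prints 2
`print(deep.children[0].val)` → prints 3

Answer:
2
204
2
3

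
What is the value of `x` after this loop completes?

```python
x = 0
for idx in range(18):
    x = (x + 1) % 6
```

Increment mod 6, 18 times = 0
`x` takes the values: 0 → 1 → 2 → 3 → 4 → 5 → 0 → 1 → 2 → 3 → 4 → 5 → 0 → 1 → 2 → 3 → 4 → 5 → 0

Answer: 0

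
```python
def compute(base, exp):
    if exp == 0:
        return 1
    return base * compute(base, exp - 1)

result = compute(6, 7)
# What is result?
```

compute(6, 7) = 6 * 6 * 6 * 6 * 6 * 6 * 6 = 279936

Answer: 279936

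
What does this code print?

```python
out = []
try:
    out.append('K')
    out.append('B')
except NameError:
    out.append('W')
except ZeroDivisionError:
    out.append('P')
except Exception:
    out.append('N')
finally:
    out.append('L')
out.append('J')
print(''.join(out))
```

Execution trace: 'K' (try body) → 'B' (try body, no exception) → 'L' (finally) → 'J' (after the try/except). Output: KBLJ

Answer: KBLJ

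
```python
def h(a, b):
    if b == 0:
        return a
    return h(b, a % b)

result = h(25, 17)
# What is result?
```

h(25, 17) -> h(17, 8) -> h(8, 1) -> h(1, 0) -> 1

Answer: 1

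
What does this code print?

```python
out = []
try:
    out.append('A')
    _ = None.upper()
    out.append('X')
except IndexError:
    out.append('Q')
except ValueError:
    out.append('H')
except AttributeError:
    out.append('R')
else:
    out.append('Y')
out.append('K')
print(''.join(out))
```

Execution trace: 'A' (try body) → 'R' (except AttributeError) → 'K' (after the try/except). Output: ARK

Answer: ARK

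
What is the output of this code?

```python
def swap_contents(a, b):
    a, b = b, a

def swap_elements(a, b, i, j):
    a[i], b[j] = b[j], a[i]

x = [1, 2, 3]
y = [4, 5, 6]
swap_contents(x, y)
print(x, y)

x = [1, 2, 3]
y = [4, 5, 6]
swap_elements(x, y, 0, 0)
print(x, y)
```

Key concept: parameter rebinding vs mutation.
Step by step:
`x = [1, 2, 3]` → x = [1, 2, 3]
`y = [4, 5, 6]` → y = [4, 5, 6]
`swap_contents(x, y)` → no visible change to tracked variables
`print(x, y)` → prints [1, 2, 3] [4, 5, 6]
`x = [1, 2, 3]` → x = [1, 2, 3]
`y = [4, 5, 6]` → y = [4, 5, 6]
`swap_elements(x, y, 0, 0)` → x = [4, 2, 3]; y = [1, 5, 6]
`print(x, y)` → prints [4, 2, 3] [1, 5, 6]

Answer:
[1, 2, 3] [4, 5, 6]
[4, 2, 3] [1, 5, 6]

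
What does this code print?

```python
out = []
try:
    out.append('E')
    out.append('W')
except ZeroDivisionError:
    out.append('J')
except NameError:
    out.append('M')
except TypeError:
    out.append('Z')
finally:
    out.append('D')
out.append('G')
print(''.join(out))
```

Execution trace: 'E' (try body) → 'W' (try body, no exception) → 'D' (finally) → 'G' (after the try/except). Output: EWDG

Answer: EWDG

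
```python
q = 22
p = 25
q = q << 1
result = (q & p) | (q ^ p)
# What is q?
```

Trace:
`q = 22` → q = 22
`p = 25` → p = 25
`q = q << 1` → q = 44
`result = (q & p) | (q ^ p)` → result = 61
So q = 44

Answer: 44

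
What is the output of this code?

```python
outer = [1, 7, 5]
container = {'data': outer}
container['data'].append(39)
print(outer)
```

Key concept: dict holds reference to list.
Step by step:
`outer = [1, 7, 5]` → outer = [1, 7, 5]
`container = {'data': outer}` → container = {'data': [1, 7, 5]}
`container['data'].append(39)` → outer = [1, 7, 5, 39]; container = {'data': [1, 7, 5, 39]}
`print(outer)` → prints [1, 7, 5, 39]

Answer: [1, 7, 5, 39]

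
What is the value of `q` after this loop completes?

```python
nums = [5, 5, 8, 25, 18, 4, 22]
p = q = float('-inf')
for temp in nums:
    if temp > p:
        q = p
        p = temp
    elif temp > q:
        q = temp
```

Second largest (with repeats) in [5, 5, 8, 25, 18, 4, 22]
`q` takes the values: -inf → 5 → 8 → 18 → 22

Answer: 22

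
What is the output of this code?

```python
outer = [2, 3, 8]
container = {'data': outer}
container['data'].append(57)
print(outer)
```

Key concept: dict holds reference to list.
Step by step:
`outer = [2, 3, 8]` → outer = [2, 3, 8]
`container = {'data': outer}` → container = {'data': [2, 3, 8]}
`container['data'].append(57)` → outer = [2, 3, 8, 57]; container = {'data': [2, 3, 8, 57]}
`print(outer)` → prints [2, 3, 8, 57]

Answer: [2, 3, 8, 57]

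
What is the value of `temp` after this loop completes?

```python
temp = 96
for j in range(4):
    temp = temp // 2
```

Halve 4 times: 96 // 2^4 = 6
`temp` takes the values: 96 → 48 → 24 → 12 → 6

Answer: 6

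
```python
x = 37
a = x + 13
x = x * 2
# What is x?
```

Trace:
`x = 37` → x = 37
`a = x + 13` → a = 50
`x = x * 2` → x = 74
So x = 74

Answer: 74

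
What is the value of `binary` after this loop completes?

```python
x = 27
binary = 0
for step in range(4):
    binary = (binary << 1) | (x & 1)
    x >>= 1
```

Reverse lowest 4 bits of 27
`binary` takes the values: 0 → 1 → 3 → 6 → 13

Answer: 13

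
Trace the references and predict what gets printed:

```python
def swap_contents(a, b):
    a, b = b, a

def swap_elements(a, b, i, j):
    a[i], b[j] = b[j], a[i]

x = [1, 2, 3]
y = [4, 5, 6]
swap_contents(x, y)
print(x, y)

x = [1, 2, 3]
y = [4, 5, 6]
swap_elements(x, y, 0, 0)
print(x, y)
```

Key concept: parameter rebinding vs mutation.
Step by step:
`x = [1, 2, 3]` → x = [1, 2, 3]
`y = [4, 5, 6]` → y = [4, 5, 6]
`swap_contents(x, y)` → no visible change to tracked variables
`print(x, y)` → prints [1, 2, 3] [4, 5, 6]
`x = [1, 2, 3]` → x = [1, 2, 3]
`y = [4, 5, 6]` → y = [4, 5, 6]
`swap_elements(x, y, 0, 0)` → x = [4, 2, 3]; y = [1, 5, 6]
`print(x, y)` → prints [4, 2, 3] [1, 5, 6]

Answer:
[1, 2, 3] [4, 5, 6]
[4, 2, 3] [1, 5, 6]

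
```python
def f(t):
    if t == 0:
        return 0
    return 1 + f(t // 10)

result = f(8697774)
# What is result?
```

Count of digits of 8697774: 7

Answer: 7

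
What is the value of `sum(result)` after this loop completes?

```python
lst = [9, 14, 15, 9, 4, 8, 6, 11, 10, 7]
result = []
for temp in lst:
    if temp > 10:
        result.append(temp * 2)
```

Sum of doubled values > 10
`result` takes the values: [] → [28] → [28, 30] → [28, 30, 22]
So `sum(result)` = 80

Answer: 80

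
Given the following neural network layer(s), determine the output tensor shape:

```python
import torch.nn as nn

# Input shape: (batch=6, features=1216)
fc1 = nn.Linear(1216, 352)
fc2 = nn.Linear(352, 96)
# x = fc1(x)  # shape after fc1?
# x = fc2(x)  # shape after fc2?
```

Input: (6, 1216) -> after fc1: (6, 352) -> Output: (6, 96)

Answer: (6, 96)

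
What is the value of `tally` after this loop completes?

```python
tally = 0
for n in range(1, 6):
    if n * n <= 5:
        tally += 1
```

Count numbers where n² ≤ 5
`tally` takes the values: 0 → 1 → 2

Answer: 2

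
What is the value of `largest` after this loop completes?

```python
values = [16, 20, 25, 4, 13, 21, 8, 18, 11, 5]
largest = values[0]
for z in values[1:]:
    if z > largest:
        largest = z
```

Maximum of [16, 20, 25, 4, 13, 21, 8, 18, 11, 5]
`largest` takes the values: 16 → 20 → 25

Answer: 25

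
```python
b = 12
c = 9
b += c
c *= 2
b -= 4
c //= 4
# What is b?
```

Trace:
`b = 12` → b = 12
`c = 9` → c = 9
`b += c` → b = 21
`c *= 2` → c = 18
`b -= 4` → b = 17
`c //= 4` → c = 4
So b = 17

Answer: 17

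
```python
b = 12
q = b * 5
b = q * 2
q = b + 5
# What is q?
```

Trace:
`b = 12` → b = 12
`q = b * 5` → q = 60
`b = q * 2` → b = 120
`q = b + 5` → q = 125
So q = 125

Answer: 125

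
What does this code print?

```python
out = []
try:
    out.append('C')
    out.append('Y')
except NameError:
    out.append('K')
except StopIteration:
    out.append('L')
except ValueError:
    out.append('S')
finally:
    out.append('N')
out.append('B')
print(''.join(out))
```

Execution trace: 'C' (try body) → 'Y' (try body, no exception) → 'N' (finally) → 'B' (after the try/except). Output: CYNB

Answer: CYNB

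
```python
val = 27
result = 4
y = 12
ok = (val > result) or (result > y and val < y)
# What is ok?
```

Trace:
`val = 27` → val = 27
`result = 4` → result = 4
`y = 12` → y = 12
`ok = (val > result) or (result > y and val < y)` → ok = True
So ok = True

Answer: True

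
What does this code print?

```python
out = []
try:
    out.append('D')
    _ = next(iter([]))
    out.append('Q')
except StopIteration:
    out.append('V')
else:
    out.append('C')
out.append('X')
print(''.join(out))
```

Execution trace: 'D' (try body) → 'V' (except StopIteration) → 'X' (after the try/except). Output: DVX

Answer: DVX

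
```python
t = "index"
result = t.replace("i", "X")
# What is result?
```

Trace:
`t = "index"` → t = 'index'
`result = t.replace("i", "X")` → result = 'Xndex'
So result = 'Xndex'

Answer: 'Xndex'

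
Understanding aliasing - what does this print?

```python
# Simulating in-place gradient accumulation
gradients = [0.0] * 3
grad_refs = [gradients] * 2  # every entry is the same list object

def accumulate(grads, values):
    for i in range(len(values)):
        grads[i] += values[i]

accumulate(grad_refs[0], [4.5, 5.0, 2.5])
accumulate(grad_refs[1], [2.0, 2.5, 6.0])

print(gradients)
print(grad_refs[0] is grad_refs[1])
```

Key concept: gradient accumulation aliasing.
Step by step:
`gradients = [0.0] * 3` → gradients = [0.0, 0.0, 0.0]
`grad_refs = [gradients] * 2` → grad_refs = [[0.0, 0.0, 0.0], [0.0, 0.0, 0.0]]
`accumulate(grad_refs[0], [4.5, 5.0, 2.5])` → gradients = [4.5, 5.0, 2.5]; grad_refs = [[4.5, 5.0, 2.5], [4.5, 5.0, 2.5]]
`accumulate(grad_refs[1], [2.0, 2.5, 6.0])` → gradients = [6.5, 7.5, 8.5]; grad_refs = [[6.5, 7.5, 8.5], [6.5, 7.5, 8.5]]
`print(gradients)` → prints [6.5, 7.5, 8.5]
`print(grad_refs[0] is grad_refs[1])` → prints True

Answer:
[6.5, 7.5, 8.5]
True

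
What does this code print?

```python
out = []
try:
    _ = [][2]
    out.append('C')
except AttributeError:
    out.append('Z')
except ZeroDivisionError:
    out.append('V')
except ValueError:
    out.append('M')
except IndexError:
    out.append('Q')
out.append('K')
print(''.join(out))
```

Execution trace: 'Q' (except IndexError) → 'K' (after the try/except). Output: QK

Answer: QK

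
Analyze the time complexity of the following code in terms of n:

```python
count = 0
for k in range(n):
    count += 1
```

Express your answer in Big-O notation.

Each loop level contributes: n. Multiplying the contributions gives O(n).

Answer: O(n)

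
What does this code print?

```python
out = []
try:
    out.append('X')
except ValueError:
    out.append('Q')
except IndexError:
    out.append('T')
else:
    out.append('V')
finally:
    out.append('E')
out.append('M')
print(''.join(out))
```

Execution trace: 'X' (try body, no exception) → 'V' (else) → 'E' (finally) → 'M' (after the try/except). Output: XVEM

Answer: XVEM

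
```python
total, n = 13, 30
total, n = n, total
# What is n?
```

Trace:
`total, n = 13, 30` → total = 13; n = 30
`total, n = n, total` → total = 30; n = 13
So n = 13

Answer: 13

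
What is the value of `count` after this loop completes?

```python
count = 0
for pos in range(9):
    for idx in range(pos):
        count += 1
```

Triangle number: 0+1+2+...+8
`count` takes the values: 0 → 1 → 2 → 3 → 4 → 5 → 6 → 7 → 8 → 9 → 10 → 11 → 12 → 13 → 14 → 15 → 16 → 17 → 18 → 19 → 20 → 21 → 22 → 23 → 24 → 25 → 26 → 27 → 28 → 29 → 30 → 31 → 32 → 33 → 34 → 35 → 36

Answer: 36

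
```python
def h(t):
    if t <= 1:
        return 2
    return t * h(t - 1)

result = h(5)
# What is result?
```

h(5) = 5 * 4 * 3 * 2 * 2 = 240

Answer: 240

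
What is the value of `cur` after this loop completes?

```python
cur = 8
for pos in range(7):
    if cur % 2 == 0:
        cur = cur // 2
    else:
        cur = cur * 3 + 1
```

Collatz-style transformation from 8
`cur` takes the values: 8 → 4 → 2 → 1 → 4 → 2 → 1 → 4

Answer: 4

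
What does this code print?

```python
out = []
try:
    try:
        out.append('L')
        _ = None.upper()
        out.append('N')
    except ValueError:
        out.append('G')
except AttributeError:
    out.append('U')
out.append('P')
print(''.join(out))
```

Execution trace: 'L' (try body) → 'U' (outer except AttributeError) → 'P' (after the try/except). Output: LUP

Answer: LUP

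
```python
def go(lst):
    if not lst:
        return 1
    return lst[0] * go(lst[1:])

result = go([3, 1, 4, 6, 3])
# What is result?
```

Product over [3, 1, 4, 6, 3] = 3 * 1 * 4 * 6 * 3 = 216

Answer: 216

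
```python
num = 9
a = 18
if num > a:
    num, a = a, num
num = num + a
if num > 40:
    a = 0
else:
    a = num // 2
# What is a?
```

Trace:
`num = 9` → num = 9
`a = 18` → a = 18
`if num > a: ...` → num > a is False → no variable changes
`num = num + a` → num = 27
`if num > 40: ...` → num > 40 is False, take else branch → a = 13
So a = 13

Answer: 13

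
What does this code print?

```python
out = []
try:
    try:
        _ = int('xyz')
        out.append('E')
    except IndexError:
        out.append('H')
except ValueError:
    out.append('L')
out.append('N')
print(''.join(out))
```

Execution trace: 'L' (outer except ValueError) → 'N' (after the try/except). Output: LN

Answer: LN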